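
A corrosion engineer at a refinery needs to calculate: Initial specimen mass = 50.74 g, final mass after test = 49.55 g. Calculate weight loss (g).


Weight loss = initial − final
WL = 50.74 − 49.55 = 1.19 g

1.19 g


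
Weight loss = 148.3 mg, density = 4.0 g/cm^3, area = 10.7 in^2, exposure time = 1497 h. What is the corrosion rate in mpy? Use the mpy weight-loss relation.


Apply the mpy weight-loss relation: CR = 534 * W / (D * A * T)
Numerator: 534 * 148.3 = 79192.2
Denominator: 4.0 * 10.7 * 1497 = 64071.6
CR = 79192.2 / 64071.6 = 1.236 mpy

1.236 mpy


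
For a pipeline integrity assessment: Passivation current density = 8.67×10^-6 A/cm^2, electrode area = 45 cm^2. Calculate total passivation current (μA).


I = i_pass * A, then convert A → μA (×10^6)
I = 8.67×10^-6 * 45 * 10^6 = 390.15 μA

390.15 μA


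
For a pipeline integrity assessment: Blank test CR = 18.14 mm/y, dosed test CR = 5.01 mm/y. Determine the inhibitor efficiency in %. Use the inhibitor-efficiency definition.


Apply the inhibitor-efficiency definition: IE = (CR_blank − CR_inh)/CR_blank × 100
IE = (18.14 − 5.01) / 18.14 × 100
IE = 13.13 / 18.14 × 100 = 72.4 %

72.4 %


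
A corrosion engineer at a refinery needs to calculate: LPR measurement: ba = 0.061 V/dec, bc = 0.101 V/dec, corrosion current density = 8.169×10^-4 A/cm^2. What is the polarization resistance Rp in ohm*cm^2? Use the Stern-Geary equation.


Apply the Stern-Geary equation: Rp = ba*bc / (2.303*icorr*(ba+bc))
ba*bc = 0.061*0.101 = 0.006161
ba+bc = 0.162; 2.303*icorr*(ba+bc) = 2.303*8.169×10^-4*0.162 = 3.0477395×10^-4
Rp = 0.006161 / 3.0477395×10^-4 = 20.2 ohm*cm^2

20.2 ohm*cm^2


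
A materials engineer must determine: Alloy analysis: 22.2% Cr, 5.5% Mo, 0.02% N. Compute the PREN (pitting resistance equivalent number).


Apply the PREN formula: PREN = Cr + 3.3*Mo + 16*N
PREN = 22.2 + 3.3*5.5 + 16*0.02
PREN = 22.2 + 18.15 + 0.32 = 40.67

40.67


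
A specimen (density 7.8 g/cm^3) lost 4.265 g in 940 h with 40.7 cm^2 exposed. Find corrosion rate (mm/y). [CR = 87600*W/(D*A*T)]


Apply the mm/y weight-loss relation: CR = 87600 * W / (D * A * T)
Numerator: 87600 * 4.265 = 373614.0
Denominator: 7.8 * 40.7 * 940 = 298412.4
CR = 373614.0 / 298412.4 = 1.252006 mm/y

1.252006 mm/y


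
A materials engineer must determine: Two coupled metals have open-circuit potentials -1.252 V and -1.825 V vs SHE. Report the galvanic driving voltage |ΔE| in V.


Driving voltage is the absolute potential difference.
|ΔE| = |-1.252 − (-1.825)| = 0.573 V

0.573 V


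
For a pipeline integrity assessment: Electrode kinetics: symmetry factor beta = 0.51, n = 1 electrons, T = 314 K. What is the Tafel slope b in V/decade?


Apply the Tafel slope relation: b = 2.303*R*T/(beta*n*F)
Numerator: 2.303 * 8.314 * 314 = 6012.2
Denominator: 0.51 * 1 * 96485 = 49207.35
b = 6012.2 / 49207.35 = 0.122 V/decade

0.122 V/decade


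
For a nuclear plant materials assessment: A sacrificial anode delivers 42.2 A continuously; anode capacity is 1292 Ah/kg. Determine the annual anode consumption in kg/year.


Annual consumption = current * hours per year / capacity
Rate = 42.2 * 8760 / 1292 = 286.1 kg/year

286.1 kg/year


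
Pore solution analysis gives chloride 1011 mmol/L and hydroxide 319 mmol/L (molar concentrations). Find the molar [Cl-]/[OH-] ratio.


Threshold parameter = [Cl-] / [OH-] (molar basis; both in mmol/L, so units cancel)
Ratio = 1011 / 319 = 3.17

3.17


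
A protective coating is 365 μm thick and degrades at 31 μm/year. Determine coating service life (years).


Service life = thickness / degradation rate
Life = 365 / 31 = 11.8 years

11.8 years


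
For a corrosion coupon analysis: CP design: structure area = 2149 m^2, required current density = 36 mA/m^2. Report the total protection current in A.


I = area * current density, then convert mA → A (÷1000)
I = 2149 * 36 / 1000 = 77.36 A

77.36 A


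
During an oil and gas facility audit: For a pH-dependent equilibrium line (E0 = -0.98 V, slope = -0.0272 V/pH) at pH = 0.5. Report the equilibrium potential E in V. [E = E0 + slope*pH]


Apply the Pourbaix line equation: E = E0 + slope*pH
E = -0.98 + (-0.0272)*0.5 = -0.98 + (-0.0136) = -0.9936 V
Rounded to 3 decimal places: E = -0.994 V

-0.994 V


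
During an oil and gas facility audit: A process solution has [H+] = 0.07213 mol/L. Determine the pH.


pH = −log10[H+]
pH = −log10(0.07213) = 1.14

1.14


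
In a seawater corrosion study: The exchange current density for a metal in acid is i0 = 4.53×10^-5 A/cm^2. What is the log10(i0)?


i0 = 4.53×10^-5 A/cm^2
log10(i0) = -4.344

-4.344


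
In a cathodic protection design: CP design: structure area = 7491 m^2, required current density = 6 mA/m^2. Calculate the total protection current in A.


I = area * current density, then convert mA → A (÷1000)
I = 7491 * 6 / 1000 = 44.95 A

44.95 A


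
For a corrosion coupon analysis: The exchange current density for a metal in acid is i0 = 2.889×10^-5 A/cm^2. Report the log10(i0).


i0 = 2.889×10^-5 A/cm^2
log10(i0) = -4.539

-4.539


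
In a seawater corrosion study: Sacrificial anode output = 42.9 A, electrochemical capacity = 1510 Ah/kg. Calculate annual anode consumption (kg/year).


Annual consumption = current * hours per year / capacity
Rate = 42.9 * 8760 / 1510 = 248.9 kg/year

248.9 kg/year


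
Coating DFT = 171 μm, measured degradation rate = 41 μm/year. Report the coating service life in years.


Service life = thickness / degradation rate
Life = 171 / 41 = 4.2 years

4.2 years


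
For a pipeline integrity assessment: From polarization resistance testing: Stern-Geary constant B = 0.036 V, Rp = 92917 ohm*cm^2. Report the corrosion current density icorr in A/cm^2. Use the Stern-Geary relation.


Apply the Stern-Geary relation: icorr = B / Rp
icorr = 0.036 / 92917 = 3.874×10^-7 A/cm^2

3.874×10^-7 A/cm^2


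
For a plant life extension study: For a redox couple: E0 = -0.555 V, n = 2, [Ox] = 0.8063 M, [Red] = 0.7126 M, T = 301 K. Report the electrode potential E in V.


Apply the Nernst equation: E = E0 + (RT/nF)*ln([Ox]/[Red])
Step 1: RT/nF = 8.314*301/(2*96485) = 0.01296841 V
Step 2: [Ox]/[Red] = 0.8063/0.7126 = 1.13149
Step 3: ln(1.13149) = 0.123535
Step 4: correction = 0.01296841 * 0.123535 = 0.0016 V
E = -0.555 + 0.0016 = -0.5534 V

-0.5534 V


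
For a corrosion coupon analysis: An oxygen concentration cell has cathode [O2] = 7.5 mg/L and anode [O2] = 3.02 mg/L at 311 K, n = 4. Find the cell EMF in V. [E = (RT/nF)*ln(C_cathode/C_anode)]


Apply the Nernst concentration-cell relation: E = (RT/nF)*ln(C_cathode/C_anode)
RT/nF = 8.314*311/(4*96485) = 0.00669963 V
ln(7.5/3.02) = 0.90965
E = 0.00669963 * 0.90965 = 0.00609 V

0.00609 V


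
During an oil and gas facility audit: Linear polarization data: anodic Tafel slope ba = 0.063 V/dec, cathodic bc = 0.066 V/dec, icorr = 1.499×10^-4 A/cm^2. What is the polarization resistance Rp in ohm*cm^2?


Apply the Stern-Geary equation: Rp = ba*bc / (2.303*icorr*(ba+bc))
ba*bc = 0.063*0.066 = 0.004158
ba+bc = 0.129; 2.303*icorr*(ba+bc) = 2.303*1.499×10^-4*0.129 = 4.4533341×10^-5
Rp = 0.004158 / 4.4533341×10^-5 = 93.4 ohm*cm^2

93.4 ohm*cm^2


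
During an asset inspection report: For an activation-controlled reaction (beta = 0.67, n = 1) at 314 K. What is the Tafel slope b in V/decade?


Apply the Tafel slope relation: b = 2.303*R*T/(beta*n*F)
Numerator: 2.303 * 8.314 * 314 = 6012.2
Denominator: 0.67 * 1 * 96485 = 64644.95
b = 6012.2 / 64644.95 = 0.093 V/decade

0.093 V/decade


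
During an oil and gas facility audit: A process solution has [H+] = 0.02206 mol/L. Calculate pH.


pH = −log10[H+]
pH = −log10(0.02206) = 1.66

1.66


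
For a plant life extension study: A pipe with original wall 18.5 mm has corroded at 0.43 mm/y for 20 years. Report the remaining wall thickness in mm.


Remaining wall = original − CR × time
t = 18.5 − 0.43*20 = 18.5 − 8.6 = 9.9 mm

9.9 mm


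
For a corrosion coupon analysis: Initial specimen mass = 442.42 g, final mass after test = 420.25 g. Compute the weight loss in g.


Weight loss = initial − final
WL = 442.42 − 420.25 = 22.17 g

22.17 g


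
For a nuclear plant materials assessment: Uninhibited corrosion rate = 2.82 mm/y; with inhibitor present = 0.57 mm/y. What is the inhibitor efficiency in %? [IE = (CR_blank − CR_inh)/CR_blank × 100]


Apply the inhibitor-efficiency definition: IE = (CR_blank − CR_inh)/CR_blank × 100
IE = (2.82 − 0.57) / 2.82 × 100
IE = 2.25 / 2.82 × 100 = 79.8 %

79.8 %


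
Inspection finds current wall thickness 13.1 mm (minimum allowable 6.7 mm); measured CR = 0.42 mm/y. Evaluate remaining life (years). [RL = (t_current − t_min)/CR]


Apply the remaining-life relation: RL = (t_current − t_min) / CR
RL = (13.1 − 6.7) / 0.42 = 6.4 / 0.42 = 15.2 years

15.2 years


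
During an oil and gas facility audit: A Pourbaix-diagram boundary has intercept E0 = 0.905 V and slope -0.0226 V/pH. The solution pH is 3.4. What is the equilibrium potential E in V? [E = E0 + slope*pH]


Apply the Pourbaix line equation: E = E0 + slope*pH
E = 0.905 + (-0.0226)*3.4 = 0.905 + (-0.07684) = 0.82816 V
Rounded to 4 decimal places: E = 0.8282 V

0.8282 V


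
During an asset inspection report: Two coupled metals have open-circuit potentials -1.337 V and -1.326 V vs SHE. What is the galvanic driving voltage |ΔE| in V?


Driving voltage is the absolute potential difference.
|ΔE| = |-1.337 − (-1.326)| = 0.011 V

0.011 V


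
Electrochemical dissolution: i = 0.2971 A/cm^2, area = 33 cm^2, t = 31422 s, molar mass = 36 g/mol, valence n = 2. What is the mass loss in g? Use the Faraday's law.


Apply Faraday's law: m = i*A*t*M / (n*F)
Total charge passed Q = i*A*t = 0.2971*33*31422 = 308070.7146 C
m = Q*M/(n*F) = 308070.7146*36/(2*96485) = 57.4729 g

57.4729 g


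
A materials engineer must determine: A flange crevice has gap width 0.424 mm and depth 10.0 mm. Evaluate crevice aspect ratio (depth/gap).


Aspect ratio = depth / gap
Ratio = 10.0 / 0.424 = 23.6

23.6


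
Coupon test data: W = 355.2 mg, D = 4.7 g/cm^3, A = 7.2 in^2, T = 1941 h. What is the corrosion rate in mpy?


Apply the mpy weight-loss relation: CR = 534 * W / (D * A * T)
Numerator: 534 * 355.2 = 189676.8
Denominator: 4.7 * 7.2 * 1941 = 65683.44
CR = 189676.8 / 65683.44 = 2.8877 mpy

2.8877 mpy


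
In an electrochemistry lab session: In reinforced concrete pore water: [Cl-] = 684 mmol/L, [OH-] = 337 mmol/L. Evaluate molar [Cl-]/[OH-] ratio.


Threshold parameter = [Cl-] / [OH-] (molar basis; both in mmol/L, so units cancel)
Ratio = 684 / 337 = 2.03

2.03


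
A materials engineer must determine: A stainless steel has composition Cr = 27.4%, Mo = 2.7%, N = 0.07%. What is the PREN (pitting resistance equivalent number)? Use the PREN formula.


Apply the PREN formula: PREN = Cr + 3.3*Mo + 16*N
PREN = 27.4 + 3.3*2.7 + 16*0.07
PREN = 27.4 + 8.91 + 1.12 = 37.43

37.43


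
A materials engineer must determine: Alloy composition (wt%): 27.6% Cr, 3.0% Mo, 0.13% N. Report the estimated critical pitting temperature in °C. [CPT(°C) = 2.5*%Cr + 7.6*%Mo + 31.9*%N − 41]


Apply the ASTM G48 empirical CPT estimate: CPT(°C) = 2.5*%Cr + 7.6*%Mo + 31.9*%N − 41
2.5*27.6 = 69; 7.6*3.0 = 22.8; 31.9*0.13 = 4.147
CPT = 69 + 22.8 + 4.147 − 41 = 54.947 °C
Rounded to 0.1 °C: CPT ≈ 54.9 °C

54.9 °C


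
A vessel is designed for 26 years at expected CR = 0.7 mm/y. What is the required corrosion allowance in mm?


Corrosion allowance = CR × design life
CA = 0.7 * 26 = 18.2 mm

18.2 mm


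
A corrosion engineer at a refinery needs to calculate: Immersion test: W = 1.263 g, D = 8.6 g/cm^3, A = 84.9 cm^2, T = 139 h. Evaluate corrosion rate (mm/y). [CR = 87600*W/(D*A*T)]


Apply the mm/y weight-loss relation: CR = 87600 * W / (D * A * T)
Numerator: 87600 * 1.263 = 110638.8
Denominator: 8.6 * 84.9 * 139 = 101489.46
CR = 110638.8 / 101489.46 = 1.09015 mm/y

1.09015 mm/y


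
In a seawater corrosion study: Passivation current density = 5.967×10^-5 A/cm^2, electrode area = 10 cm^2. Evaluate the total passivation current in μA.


I = i_pass * A, then convert A → μA (×10^6)
I = 5.967×10^-5 * 10 * 10^6 = 596.7 μA

596.7 μA


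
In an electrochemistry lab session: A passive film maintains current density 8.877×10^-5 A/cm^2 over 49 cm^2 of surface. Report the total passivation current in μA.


I = i_pass * A, then convert A → μA (×10^6)
I = 8.877×10^-5 * 49 * 10^6 = 4349.73 μA

4349.73 μA


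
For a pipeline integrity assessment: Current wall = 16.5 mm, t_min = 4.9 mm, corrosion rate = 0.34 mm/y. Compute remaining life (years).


Apply the remaining-life relation: RL = (t_current − t_min) / CR
RL = (16.5 − 4.9) / 0.34 = 11.6 / 0.34 = 34.1 years

34.1 years


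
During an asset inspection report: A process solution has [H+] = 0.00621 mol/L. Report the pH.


pH = −log10[H+]
pH = −log10(0.00621) = 2.21

2.21


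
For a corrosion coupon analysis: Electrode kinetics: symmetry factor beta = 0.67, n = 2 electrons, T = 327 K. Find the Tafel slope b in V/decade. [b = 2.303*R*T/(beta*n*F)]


Apply the Tafel slope relation: b = 2.303*R*T/(beta*n*F)
Numerator: 2.303 * 8.314 * 327 = 6261.12
Denominator: 0.67 * 2 * 96485 = 129289.9
b = 6261.12 / 129289.9 = 0.0484 V/decade

0.0484 V/decade


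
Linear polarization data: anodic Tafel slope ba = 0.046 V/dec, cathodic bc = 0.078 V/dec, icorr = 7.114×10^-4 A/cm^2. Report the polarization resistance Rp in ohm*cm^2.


Apply the Stern-Geary equation: Rp = ba*bc / (2.303*icorr*(ba+bc))
ba*bc = 0.046*0.078 = 0.003588
ba+bc = 0.124; 2.303*icorr*(ba+bc) = 2.303*7.114×10^-4*0.124 = 2.0315592×10^-4
Rp = 0.003588 / 2.0315592×10^-4 = 17.7 ohm*cm^2

17.7 ohm*cm^2


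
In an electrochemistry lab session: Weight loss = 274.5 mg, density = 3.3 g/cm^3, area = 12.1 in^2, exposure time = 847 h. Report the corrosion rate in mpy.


Apply the mpy weight-loss relation: CR = 534 * W / (D * A * T)
Numerator: 534 * 274.5 = 146583.0
Denominator: 3.3 * 12.1 * 847 = 33820.71
CR = 146583.0 / 33820.71 = 4.3341 mpy

4.3341 mpy


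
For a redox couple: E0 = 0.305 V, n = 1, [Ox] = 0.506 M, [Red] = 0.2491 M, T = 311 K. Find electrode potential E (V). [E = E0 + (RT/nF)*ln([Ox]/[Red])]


Apply the Nernst equation: E = E0 + (RT/nF)*ln([Ox]/[Red])
Step 1: RT/nF = 8.314*311/(1*96485) = 0.02679851 V
Step 2: [Ox]/[Red] = 0.506/0.2491 = 2.031313
Step 3: ln(2.031313) = 0.708682
Step 4: correction = 0.02679851 * 0.708682 = 0.019 V
E = 0.305 + 0.019 = 0.324 V

0.324 V


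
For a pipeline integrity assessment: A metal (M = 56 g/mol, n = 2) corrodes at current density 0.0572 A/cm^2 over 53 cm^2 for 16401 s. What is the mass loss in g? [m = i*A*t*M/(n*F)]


Apply Faraday's law: m = i*A*t*M / (n*F)
Total charge passed Q = i*A*t = 0.0572*53*16401 = 49721.2716 C
m = Q*M/(n*F) = 49721.2716*56/(2*96485) = 14.42914 g

14.42914 g


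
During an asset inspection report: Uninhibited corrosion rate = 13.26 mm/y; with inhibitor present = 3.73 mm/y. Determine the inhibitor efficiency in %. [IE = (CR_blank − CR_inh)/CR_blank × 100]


Apply the inhibitor-efficiency definition: IE = (CR_blank − CR_inh)/CR_blank × 100
IE = (13.26 − 3.73) / 13.26 × 100
IE = 9.53 / 13.26 × 100 = 71.9 %

71.9 %


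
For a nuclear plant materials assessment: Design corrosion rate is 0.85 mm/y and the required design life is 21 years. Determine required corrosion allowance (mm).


Corrosion allowance = CR × design life
CA = 0.85 * 21 = 17.85 mm

17.85 mm


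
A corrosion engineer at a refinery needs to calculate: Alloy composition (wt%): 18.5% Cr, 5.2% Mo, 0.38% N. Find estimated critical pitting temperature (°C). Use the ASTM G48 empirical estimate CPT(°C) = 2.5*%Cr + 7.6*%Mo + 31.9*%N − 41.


Apply the ASTM G48 empirical CPT estimate: CPT(°C) = 2.5*%Cr + 7.6*%Mo + 31.9*%N − 41
2.5*18.5 = 46.25; 7.6*5.2 = 39.52; 31.9*0.38 = 12.122
CPT = 46.25 + 39.52 + 12.122 − 41 = 56.892 °C
Rounded to 0.1 °C: CPT ≈ 56.9 °C

56.9 °C


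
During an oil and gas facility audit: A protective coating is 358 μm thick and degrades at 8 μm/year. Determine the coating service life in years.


Service life = thickness / degradation rate
Life = 358 / 8 = 44.8 years

44.8 years


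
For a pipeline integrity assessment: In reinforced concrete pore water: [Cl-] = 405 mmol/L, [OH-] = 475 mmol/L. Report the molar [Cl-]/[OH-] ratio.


Threshold parameter = [Cl-] / [OH-] (molar basis; both in mmol/L, so units cancel)
Ratio = 405 / 475 = 0.85

0.85


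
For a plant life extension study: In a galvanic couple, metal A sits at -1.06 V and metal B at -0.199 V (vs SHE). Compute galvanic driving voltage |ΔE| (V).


Driving voltage is the absolute potential difference.
|ΔE| = |-1.06 − (-0.199)| = 0.861 V

0.861 V


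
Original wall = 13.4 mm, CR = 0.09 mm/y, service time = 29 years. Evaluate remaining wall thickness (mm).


Remaining wall = original − CR × time
t = 13.4 − 0.09*29 = 13.4 − 2.61 = 10.79 mm

10.79 mm


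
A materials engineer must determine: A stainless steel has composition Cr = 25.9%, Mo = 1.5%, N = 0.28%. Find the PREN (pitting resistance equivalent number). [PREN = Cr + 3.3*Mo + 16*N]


Apply the PREN formula: PREN = Cr + 3.3*Mo + 16*N
PREN = 25.9 + 3.3*1.5 + 16*0.28
PREN = 25.9 + 4.95 + 4.48 = 35.33

35.33


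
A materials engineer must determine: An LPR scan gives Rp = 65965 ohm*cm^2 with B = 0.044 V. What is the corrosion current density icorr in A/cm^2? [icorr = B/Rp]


Apply the Stern-Geary relation: icorr = B / Rp
icorr = 0.044 / 65965 = 6.67×10^-7 A/cm^2

6.67×10^-7 A/cm^2


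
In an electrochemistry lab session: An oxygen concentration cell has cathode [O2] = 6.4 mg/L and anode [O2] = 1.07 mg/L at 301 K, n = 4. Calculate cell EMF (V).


Apply the Nernst concentration-cell relation: E = (RT/nF)*ln(C_cathode/C_anode)
RT/nF = 8.314*301/(4*96485) = 0.0064842 V
ln(6.4/1.07) = 1.78864
E = 0.0064842 * 1.78864 = 0.0116 V

0.0116 V


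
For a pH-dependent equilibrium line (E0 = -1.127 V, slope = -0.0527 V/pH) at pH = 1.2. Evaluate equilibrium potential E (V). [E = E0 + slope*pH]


Apply the Pourbaix line equation: E = E0 + slope*pH
E = -1.127 + (-0.0527)*1.2 = -1.127 + (-0.06324) = -1.19024 V
Rounded to 3 decimal places: E = -1.190 V

-1.190 V


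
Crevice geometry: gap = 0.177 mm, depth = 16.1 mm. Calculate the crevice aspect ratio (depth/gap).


Aspect ratio = depth / gap
Ratio = 16.1 / 0.177 = 91.0

91.0


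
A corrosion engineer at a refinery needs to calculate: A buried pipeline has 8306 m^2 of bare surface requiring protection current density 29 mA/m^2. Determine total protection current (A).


I = area * current density, then convert mA → A (÷1000)
I = 8306 * 29 / 1000 = 240.87 A

240.87 A


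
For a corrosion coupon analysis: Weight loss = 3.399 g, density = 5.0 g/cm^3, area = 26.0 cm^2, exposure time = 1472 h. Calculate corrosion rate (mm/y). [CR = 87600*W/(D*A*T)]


Apply the mm/y weight-loss relation: CR = 87600 * W / (D * A * T)
Numerator: 87600 * 3.399 = 297752.4
Denominator: 5.0 * 26.0 * 1472 = 191360.0
CR = 297752.4 / 191360.0 = 1.55598 mm/y

1.55598 mm/y


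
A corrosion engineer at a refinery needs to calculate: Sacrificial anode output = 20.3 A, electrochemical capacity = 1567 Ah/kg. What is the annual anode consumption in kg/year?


Annual consumption = current * hours per year / capacity
Rate = 20.3 * 8760 / 1567 = 113.5 kg/year

113.5 kg/year


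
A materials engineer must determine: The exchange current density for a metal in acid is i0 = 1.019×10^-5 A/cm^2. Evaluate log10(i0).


i0 = 1.019×10^-5 A/cm^2
log10(i0) = -4.992

-4.992


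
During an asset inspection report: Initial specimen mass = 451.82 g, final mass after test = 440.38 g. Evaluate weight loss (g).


Weight loss = initial − final
WL = 451.82 − 440.38 = 11.44 g

11.44 g


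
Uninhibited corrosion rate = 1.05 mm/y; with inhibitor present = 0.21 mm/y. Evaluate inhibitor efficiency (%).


Apply the inhibitor-efficiency definition: IE = (CR_blank − CR_inh)/CR_blank × 100
IE = (1.05 − 0.21) / 1.05 × 100
IE = 0.84 / 1.05 × 100 = 80.0 %

80.0 %


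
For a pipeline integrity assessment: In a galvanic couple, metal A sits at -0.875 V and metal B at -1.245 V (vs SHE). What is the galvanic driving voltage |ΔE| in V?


Driving voltage is the absolute potential difference.
|ΔE| = |-0.875 − (-1.245)| = 0.37 V

0.37 V


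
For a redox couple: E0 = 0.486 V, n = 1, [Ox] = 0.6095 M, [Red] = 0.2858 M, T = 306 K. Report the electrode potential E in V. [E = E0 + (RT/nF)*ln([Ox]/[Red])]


Apply the Nernst equation: E = E0 + (RT/nF)*ln([Ox]/[Red])
Step 1: RT/nF = 8.314*306/(1*96485) = 0.02636766 V
Step 2: [Ox]/[Red] = 0.6095/0.2858 = 2.13261
Step 3: ln(2.13261) = 0.757347
Step 4: correction = 0.02636766 * 0.757347 = 0.02 V
E = 0.486 + 0.02 = 0.506 V

0.506 V


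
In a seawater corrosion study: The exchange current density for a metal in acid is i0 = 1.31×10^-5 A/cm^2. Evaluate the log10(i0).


i0 = 1.31×10^-5 A/cm^2
log10(i0) = -4.883

-4.883


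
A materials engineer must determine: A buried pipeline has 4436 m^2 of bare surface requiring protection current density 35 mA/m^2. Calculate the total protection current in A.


I = area * current density, then convert mA → A (÷1000)
I = 4436 * 35 / 1000 = 155.26 A

155.26 A


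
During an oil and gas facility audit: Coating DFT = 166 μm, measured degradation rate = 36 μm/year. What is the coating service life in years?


Service life = thickness / degradation rate
Life = 166 / 36 = 4.6 years

4.6 years


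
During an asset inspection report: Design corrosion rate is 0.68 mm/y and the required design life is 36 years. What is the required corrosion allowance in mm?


Corrosion allowance = CR × design life
CA = 0.68 * 36 = 24.48 mm

24.48 mm


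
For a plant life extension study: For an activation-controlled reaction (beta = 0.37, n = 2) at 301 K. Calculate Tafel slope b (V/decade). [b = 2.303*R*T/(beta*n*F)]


Apply the Tafel slope relation: b = 2.303*R*T/(beta*n*F)
Numerator: 2.303 * 8.314 * 301 = 5763.29
Denominator: 0.37 * 2 * 96485 = 71398.9
b = 5763.29 / 71398.9 = 0.081 V/decade

0.081 V/decade


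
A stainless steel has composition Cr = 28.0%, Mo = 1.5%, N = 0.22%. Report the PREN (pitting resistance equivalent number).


Apply the PREN formula: PREN = Cr + 3.3*Mo + 16*N
PREN = 28.0 + 3.3*1.5 + 16*0.22
PREN = 28.0 + 4.95 + 3.52 = 36.47

36.47


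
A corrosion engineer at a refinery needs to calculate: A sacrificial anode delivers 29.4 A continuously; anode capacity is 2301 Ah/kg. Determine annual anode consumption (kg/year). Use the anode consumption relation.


Annual consumption = current * hours per year / capacity
Rate = 29.4 * 8760 / 2301 = 111.9 kg/year

111.9 kg/year


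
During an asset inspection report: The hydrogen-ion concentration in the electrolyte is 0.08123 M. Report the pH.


pH = −log10[H+]
pH = −log10(0.08123) = 1.09

1.09


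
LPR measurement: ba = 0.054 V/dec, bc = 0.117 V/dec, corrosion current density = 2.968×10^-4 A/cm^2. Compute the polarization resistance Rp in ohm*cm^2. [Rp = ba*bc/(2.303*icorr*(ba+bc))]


Apply the Stern-Geary equation: Rp = ba*bc / (2.303*icorr*(ba+bc))
ba*bc = 0.054*0.117 = 0.006318
ba+bc = 0.171; 2.303*icorr*(ba+bc) = 2.303*2.968×10^-4*0.171 = 1.168837×10^-4
Rp = 0.006318 / 1.168837×10^-4 = 54.1 ohm*cm^2

54.1 ohm*cm^2


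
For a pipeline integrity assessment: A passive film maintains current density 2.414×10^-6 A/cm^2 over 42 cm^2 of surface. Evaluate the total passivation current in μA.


I = i_pass * A, then convert A → μA (×10^6)
I = 2.414×10^-6 * 42 * 10^6 = 101.39 μA

101.39 μA


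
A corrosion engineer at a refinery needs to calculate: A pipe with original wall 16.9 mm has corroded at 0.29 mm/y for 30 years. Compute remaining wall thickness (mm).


Remaining wall = original − CR × time
t = 16.9 − 0.29*30 = 16.9 − 8.7 = 8.2 mm

8.2 mm


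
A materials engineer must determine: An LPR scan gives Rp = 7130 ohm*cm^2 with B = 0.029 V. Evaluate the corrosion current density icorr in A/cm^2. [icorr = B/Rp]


Apply the Stern-Geary relation: icorr = B / Rp
icorr = 0.029 / 7130 = 4.067×10^-6 A/cm^2

4.067×10^-6 A/cm^2


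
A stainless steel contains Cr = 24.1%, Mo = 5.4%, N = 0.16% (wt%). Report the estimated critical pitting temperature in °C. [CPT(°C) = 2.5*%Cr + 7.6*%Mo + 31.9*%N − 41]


Apply the ASTM G48 empirical CPT estimate: CPT(°C) = 2.5*%Cr + 7.6*%Mo + 31.9*%N − 41
2.5*24.1 = 60.25; 7.6*5.4 = 41.04; 31.9*0.16 = 5.104
CPT = 60.25 + 41.04 + 5.104 − 41 = 65.394 °C
Rounded to 0.1 °C: CPT ≈ 65.4 °C

65.4 °C


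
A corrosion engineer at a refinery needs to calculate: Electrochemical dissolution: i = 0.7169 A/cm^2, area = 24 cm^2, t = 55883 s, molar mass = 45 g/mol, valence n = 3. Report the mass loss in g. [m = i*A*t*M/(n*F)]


Apply Faraday's law: m = i*A*t*M / (n*F)
Total charge passed Q = i*A*t = 0.7169*24*55883 = 961500.5448 C
m = Q*M/(n*F) = 961500.5448*45/(3*96485) = 149.4793 g

149.4793 g


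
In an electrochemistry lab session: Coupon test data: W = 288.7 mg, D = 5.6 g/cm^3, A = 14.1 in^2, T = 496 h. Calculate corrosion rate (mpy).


Apply the mpy weight-loss relation: CR = 534 * W / (D * A * T)
Numerator: 534 * 288.7 = 154165.8
Denominator: 5.6 * 14.1 * 496 = 39164.16
CR = 154165.8 / 39164.16 = 3.936 mpy

3.936 mpy


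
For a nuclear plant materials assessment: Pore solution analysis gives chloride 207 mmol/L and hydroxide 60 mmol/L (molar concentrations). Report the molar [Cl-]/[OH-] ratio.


Threshold parameter = [Cl-] / [OH-] (molar basis; both in mmol/L, so units cancel)
Ratio = 207 / 60 = 3.45

3.45


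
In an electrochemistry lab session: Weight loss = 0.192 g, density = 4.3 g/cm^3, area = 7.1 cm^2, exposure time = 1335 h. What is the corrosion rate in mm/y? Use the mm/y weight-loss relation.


Apply the mm/y weight-loss relation: CR = 87600 * W / (D * A * T)
Numerator: 87600 * 0.192 = 16819.2
Denominator: 4.3 * 7.1 * 1335 = 40757.55
CR = 16819.2 / 40757.55 = 0.41266 mm/y

0.41266 mm/y


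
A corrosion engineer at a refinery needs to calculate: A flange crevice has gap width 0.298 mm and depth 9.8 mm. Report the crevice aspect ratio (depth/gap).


Aspect ratio = depth / gap
Ratio = 9.8 / 0.298 = 32.9

32.9


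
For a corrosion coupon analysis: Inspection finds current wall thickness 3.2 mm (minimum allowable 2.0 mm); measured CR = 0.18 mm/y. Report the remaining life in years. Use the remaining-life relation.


Apply the remaining-life relation: RL = (t_current − t_min) / CR
RL = (3.2 − 2.0) / 0.18 = 1.2 / 0.18 = 6.7 years

6.7 years


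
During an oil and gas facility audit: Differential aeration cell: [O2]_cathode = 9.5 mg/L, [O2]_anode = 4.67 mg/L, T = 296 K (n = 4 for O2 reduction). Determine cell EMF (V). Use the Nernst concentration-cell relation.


Apply the Nernst concentration-cell relation: E = (RT/nF)*ln(C_cathode/C_anode)
RT/nF = 8.314*296/(4*96485) = 0.00637649 V
ln(9.5/4.67) = 0.71013
E = 0.00637649 * 0.71013 = 0.00453 V

0.00453 V


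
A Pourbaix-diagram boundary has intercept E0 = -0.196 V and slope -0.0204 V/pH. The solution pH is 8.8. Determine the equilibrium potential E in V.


Apply the Pourbaix line equation: E = E0 + slope*pH
E = -0.196 + (-0.0204)*8.8 = -0.196 + (-0.17952) = -0.37552 V
Rounded to 4 decimal places: E = -0.3755 V

-0.3755 V


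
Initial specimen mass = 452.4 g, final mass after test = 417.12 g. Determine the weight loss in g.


Weight loss = initial − final
WL = 452.4 − 417.12 = 35.28 g

35.28 g


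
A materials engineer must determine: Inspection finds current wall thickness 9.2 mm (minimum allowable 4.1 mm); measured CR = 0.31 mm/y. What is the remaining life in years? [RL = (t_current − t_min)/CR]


Apply the remaining-life relation: RL = (t_current − t_min) / CR
RL = (9.2 − 4.1) / 0.31 = 5.1 / 0.31 = 16.5 years

16.5 years


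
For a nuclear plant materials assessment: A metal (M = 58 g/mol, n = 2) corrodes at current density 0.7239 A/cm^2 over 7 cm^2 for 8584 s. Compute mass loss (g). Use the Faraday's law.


Apply Faraday's law: m = i*A*t*M / (n*F)
Total charge passed Q = i*A*t = 0.7239*7*8584 = 43497.7032 C
m = Q*M/(n*F) = 43497.7032*58/(2*96485) = 13.0739 g

13.0739 g


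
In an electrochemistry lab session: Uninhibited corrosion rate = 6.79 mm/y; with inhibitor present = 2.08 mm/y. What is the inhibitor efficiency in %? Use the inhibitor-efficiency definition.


Apply the inhibitor-efficiency definition: IE = (CR_blank − CR_inh)/CR_blank × 100
IE = (6.79 − 2.08) / 6.79 × 100
IE = 4.71 / 6.79 × 100 = 69.4 %

69.4 %


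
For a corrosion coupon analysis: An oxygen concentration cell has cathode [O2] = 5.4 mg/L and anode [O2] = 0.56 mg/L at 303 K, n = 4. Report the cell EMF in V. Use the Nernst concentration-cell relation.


Apply the Nernst concentration-cell relation: E = (RT/nF)*ln(C_cathode/C_anode)
RT/nF = 8.314*303/(4*96485) = 0.00652729 V
ln(5.4/0.56) = 2.26622
E = 0.00652729 * 2.26622 = 0.01479 V

0.01479 V


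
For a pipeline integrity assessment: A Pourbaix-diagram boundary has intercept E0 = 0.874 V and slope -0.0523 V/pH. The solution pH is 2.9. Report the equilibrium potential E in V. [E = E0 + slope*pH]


Apply the Pourbaix line equation: E = E0 + slope*pH
E = 0.874 + (-0.0523)*2.9 = 0.874 + (-0.15167) = 0.72233 V
Rounded to 4 decimal places: E = 0.7223 V

0.7223 V


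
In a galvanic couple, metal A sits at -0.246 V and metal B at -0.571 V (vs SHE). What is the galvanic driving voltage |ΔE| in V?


Driving voltage is the absolute potential difference.
|ΔE| = |-0.246 − (-0.571)| = 0.325 V

0.325 V


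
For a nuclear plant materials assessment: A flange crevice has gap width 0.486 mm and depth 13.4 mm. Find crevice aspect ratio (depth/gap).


Aspect ratio = depth / gap
Ratio = 13.4 / 0.486 = 27.6

27.6


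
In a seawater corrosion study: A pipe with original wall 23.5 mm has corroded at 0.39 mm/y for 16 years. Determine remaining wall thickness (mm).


Remaining wall = original − CR × time
t = 23.5 − 0.39*16 = 23.5 − 6.24 = 17.26 mm

17.26 mm


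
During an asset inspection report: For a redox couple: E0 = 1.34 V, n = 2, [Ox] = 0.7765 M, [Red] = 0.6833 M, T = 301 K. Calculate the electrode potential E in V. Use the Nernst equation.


Apply the Nernst equation: E = E0 + (RT/nF)*ln([Ox]/[Red])
Step 1: RT/nF = 8.314*301/(2*96485) = 0.01296841 V
Step 2: [Ox]/[Red] = 0.7765/0.6833 = 1.136397
Step 3: ln(1.136397) = 0.127863
Step 4: correction = 0.01296841 * 0.127863 = 0.0017 V
E = 1.34 + 0.0017 = 1.3417 V

1.3417 V


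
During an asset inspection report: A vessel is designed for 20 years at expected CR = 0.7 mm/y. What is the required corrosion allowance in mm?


Corrosion allowance = CR × design life
CA = 0.7 * 20 = 14.0 mm

14.0 mm


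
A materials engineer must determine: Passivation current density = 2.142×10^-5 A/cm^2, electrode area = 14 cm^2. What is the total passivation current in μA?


I = i_pass * A, then convert A → μA (×10^6)
I = 2.142×10^-5 * 14 * 10^6 = 299.88 μA

299.88 μA


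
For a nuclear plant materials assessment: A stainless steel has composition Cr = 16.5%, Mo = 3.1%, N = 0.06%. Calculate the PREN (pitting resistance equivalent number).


Apply the PREN formula: PREN = Cr + 3.3*Mo + 16*N
PREN = 16.5 + 3.3*3.1 + 16*0.06
PREN = 16.5 + 10.23 + 0.96 = 27.69

27.69


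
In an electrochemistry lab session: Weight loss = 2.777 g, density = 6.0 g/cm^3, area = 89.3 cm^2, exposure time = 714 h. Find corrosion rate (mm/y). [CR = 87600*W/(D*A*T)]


Apply the mm/y weight-loss relation: CR = 87600 * W / (D * A * T)
Numerator: 87600 * 2.777 = 243265.2
Denominator: 6.0 * 89.3 * 714 = 382561.2
CR = 243265.2 / 382561.2 = 0.6359 mm/y

0.6359 mm/y


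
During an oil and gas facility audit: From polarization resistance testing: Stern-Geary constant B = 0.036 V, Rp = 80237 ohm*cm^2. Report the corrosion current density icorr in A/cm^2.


Apply the Stern-Geary relation: icorr = B / Rp
icorr = 0.036 / 80237 = 4.487×10^-7 A/cm^2

4.487×10^-7 A/cm^2


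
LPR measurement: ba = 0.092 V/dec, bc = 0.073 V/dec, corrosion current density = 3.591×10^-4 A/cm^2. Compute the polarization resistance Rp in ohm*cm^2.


Apply the Stern-Geary equation: Rp = ba*bc / (2.303*icorr*(ba+bc))
ba*bc = 0.092*0.073 = 0.006716
ba+bc = 0.165; 2.303*icorr*(ba+bc) = 2.303*3.591×10^-4*0.165 = 1.364562×10^-4
Rp = 0.006716 / 1.364562×10^-4 = 49.22 ohm*cm^2

49.22 ohm*cm^2


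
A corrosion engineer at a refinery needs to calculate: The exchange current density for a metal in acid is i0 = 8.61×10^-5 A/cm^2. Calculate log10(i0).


i0 = 8.61×10^-5 A/cm^2
log10(i0) = -4.065

-4.065


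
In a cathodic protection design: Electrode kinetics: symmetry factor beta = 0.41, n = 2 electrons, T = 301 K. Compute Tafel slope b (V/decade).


Apply the Tafel slope relation: b = 2.303*R*T/(beta*n*F)
Numerator: 2.303 * 8.314 * 301 = 5763.29
Denominator: 0.41 * 2 * 96485 = 79117.7
b = 5763.29 / 79117.7 = 0.0728 V/decade

0.0728 V/decade


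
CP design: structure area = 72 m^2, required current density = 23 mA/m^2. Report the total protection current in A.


I = area * current density, then convert mA → A (÷1000)
I = 72 * 23 / 1000 = 1.66 A

1.66 A


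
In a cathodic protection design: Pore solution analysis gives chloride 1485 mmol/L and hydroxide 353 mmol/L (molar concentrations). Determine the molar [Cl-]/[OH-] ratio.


Threshold parameter = [Cl-] / [OH-] (molar basis; both in mmol/L, so units cancel)
Ratio = 1485 / 353 = 4.21

4.21


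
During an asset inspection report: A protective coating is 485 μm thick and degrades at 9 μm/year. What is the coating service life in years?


Service life = thickness / degradation rate
Life = 485 / 9 = 53.9 years

53.9 years


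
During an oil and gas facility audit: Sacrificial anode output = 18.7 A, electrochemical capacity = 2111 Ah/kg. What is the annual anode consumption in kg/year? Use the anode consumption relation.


Annual consumption = current * hours per year / capacity
Rate = 18.7 * 8760 / 2111 = 77.6 kg/year

77.6 kg/year


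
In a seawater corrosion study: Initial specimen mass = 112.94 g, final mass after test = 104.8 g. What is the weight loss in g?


Weight loss = initial − final
WL = 112.94 − 104.8 = 8.14 g

8.14 g


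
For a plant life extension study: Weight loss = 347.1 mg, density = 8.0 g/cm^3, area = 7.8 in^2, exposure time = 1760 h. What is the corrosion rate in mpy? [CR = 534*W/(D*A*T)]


Apply the mpy weight-loss relation: CR = 534 * W / (D * A * T)
Numerator: 534 * 347.1 = 185351.4
Denominator: 8.0 * 7.8 * 1760 = 109824.0
CR = 185351.4 / 109824.0 = 1.688 mpy

1.688 mpy


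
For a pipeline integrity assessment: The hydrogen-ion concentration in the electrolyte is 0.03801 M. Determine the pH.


pH = −log10[H+]
pH = −log10(0.03801) = 1.42

1.42


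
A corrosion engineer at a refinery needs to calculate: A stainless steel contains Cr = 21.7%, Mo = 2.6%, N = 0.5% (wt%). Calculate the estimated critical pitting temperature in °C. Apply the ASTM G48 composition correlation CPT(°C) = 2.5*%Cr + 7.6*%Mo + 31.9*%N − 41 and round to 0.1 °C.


Apply the ASTM G48 empirical CPT estimate: CPT(°C) = 2.5*%Cr + 7.6*%Mo + 31.9*%N − 41
2.5*21.7 = 54.25; 7.6*2.6 = 19.76; 31.9*0.5 = 15.95
CPT = 54.25 + 19.76 + 15.95 − 41 = 48.96 °C
Rounded to 0.1 °C: CPT ≈ 49.0 °C

49.0 °C


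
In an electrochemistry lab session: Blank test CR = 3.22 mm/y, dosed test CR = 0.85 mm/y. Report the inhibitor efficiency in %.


Apply the inhibitor-efficiency definition: IE = (CR_blank − CR_inh)/CR_blank × 100
IE = (3.22 − 0.85) / 3.22 × 100
IE = 2.37 / 3.22 × 100 = 73.6 %

73.6 %


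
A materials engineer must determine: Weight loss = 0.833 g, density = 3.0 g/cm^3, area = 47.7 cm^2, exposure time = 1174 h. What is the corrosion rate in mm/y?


Apply the mm/y weight-loss relation: CR = 87600 * W / (D * A * T)
Numerator: 87600 * 0.833 = 72970.8
Denominator: 3.0 * 47.7 * 1174 = 167999.4
CR = 72970.8 / 167999.4 = 0.4344 mm/y

0.4344 mm/y


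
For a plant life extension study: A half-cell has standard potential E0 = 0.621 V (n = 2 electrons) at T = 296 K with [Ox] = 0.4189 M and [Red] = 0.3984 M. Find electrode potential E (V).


Apply the Nernst equation: E = E0 + (RT/nF)*ln([Ox]/[Red])
Step 1: RT/nF = 8.314*296/(2*96485) = 0.01275299 V
Step 2: [Ox]/[Red] = 0.4189/0.3984 = 1.051456
Step 3: ln(1.051456) = 0.050176
Step 4: correction = 0.01275299 * 0.050176 = 0.001 V
E = 0.621 + 0.001 = 0.622 V

0.622 V


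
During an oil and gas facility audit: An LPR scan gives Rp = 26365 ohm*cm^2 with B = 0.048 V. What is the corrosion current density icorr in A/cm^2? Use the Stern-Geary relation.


Apply the Stern-Geary relation: icorr = B / Rp
icorr = 0.048 / 26365 = 1.821×10^-6 A/cm^2

1.821×10^-6 A/cm^2


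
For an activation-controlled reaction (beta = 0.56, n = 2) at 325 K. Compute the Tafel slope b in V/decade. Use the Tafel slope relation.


Apply the Tafel slope relation: b = 2.303*R*T/(beta*n*F)
Numerator: 2.303 * 8.314 * 325 = 6222.82
Denominator: 0.56 * 2 * 96485 = 108063.2
b = 6222.82 / 108063.2 = 0.0576 V/decade

0.0576 V/decade


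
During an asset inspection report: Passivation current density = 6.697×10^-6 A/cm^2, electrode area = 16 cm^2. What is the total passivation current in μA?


I = i_pass * A, then convert A → μA (×10^6)
I = 6.697×10^-6 * 16 * 10^6 = 107.15 μA

107.15 μA


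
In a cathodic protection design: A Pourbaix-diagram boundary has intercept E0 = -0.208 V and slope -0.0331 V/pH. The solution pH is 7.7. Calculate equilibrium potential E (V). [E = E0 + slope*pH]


Apply the Pourbaix line equation: E = E0 + slope*pH
E = -0.208 + (-0.0331)*7.7 = -0.208 + (-0.25487) = -0.46287 V
Rounded to 4 decimal places: E = -0.4629 V

-0.4629 V


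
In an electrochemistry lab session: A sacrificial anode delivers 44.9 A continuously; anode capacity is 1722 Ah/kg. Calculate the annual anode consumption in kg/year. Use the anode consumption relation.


Annual consumption = current * hours per year / capacity
Rate = 44.9 * 8760 / 1722 = 228.4 kg/year

228.4 kg/year


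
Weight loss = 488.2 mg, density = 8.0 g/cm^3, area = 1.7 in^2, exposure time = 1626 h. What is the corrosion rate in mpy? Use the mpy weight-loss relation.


Apply the mpy weight-loss relation: CR = 534 * W / (D * A * T)
Numerator: 534 * 488.2 = 260698.8
Denominator: 8.0 * 1.7 * 1626 = 22113.6
CR = 260698.8 / 22113.6 = 11.7891 mpy

11.7891 mpy


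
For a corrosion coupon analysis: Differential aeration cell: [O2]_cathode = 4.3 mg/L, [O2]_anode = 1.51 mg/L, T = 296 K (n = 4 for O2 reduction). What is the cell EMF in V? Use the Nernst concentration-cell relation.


Apply the Nernst concentration-cell relation: E = (RT/nF)*ln(C_cathode/C_anode)
RT/nF = 8.314*296/(4*96485) = 0.00637649 V
ln(4.3/1.51) = 1.04651
E = 0.00637649 * 1.04651 = 0.00667 V

0.00667 V


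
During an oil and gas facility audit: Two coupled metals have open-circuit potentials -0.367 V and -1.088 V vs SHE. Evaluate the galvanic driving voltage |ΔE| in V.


Driving voltage is the absolute potential difference.
|ΔE| = |-0.367 − (-1.088)| = 0.721 V

0.721 V


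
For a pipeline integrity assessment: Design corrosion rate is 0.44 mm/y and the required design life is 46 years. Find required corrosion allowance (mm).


Corrosion allowance = CR × design life
CA = 0.44 * 46 = 20.24 mm

20.24 mm


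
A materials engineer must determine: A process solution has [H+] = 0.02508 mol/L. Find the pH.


pH = −log10[H+]
pH = −log10(0.02508) = 1.6

1.6
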